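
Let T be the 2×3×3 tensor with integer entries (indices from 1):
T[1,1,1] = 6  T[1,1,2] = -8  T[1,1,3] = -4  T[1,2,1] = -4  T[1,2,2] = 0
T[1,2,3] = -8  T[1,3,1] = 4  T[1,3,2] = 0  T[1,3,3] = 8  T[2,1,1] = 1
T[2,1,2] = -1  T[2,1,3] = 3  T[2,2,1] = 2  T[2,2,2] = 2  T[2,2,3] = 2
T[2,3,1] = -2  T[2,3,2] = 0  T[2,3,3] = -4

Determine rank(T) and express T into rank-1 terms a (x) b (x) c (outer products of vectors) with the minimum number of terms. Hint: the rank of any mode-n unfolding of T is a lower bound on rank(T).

rank(T) = 3

Lower bound: the mode-2 unfolding of T (rows indexed by j, columns by (i,k) = (1,1), (1,2), (1,3), (2,1), (2,2), (2,3)) is [[6, -8, -4, 1, -1, 3], [-4, 0, -8, 2, 2, 2], [4, 0, 8, -2, 0, -4]].
There the 3×3 minor on rows j ∈ {1, 2, 3}, columns (i,k) ∈ {(1,1), (1,2), (2,2)} is det [[6, -8, -1], [-4, 0, 2], [4, 0, 0]] = -64 ≠ 0, so this unfolding has rank ≥ 3; CP rank is at least every unfolding rank, so rank(T) ≥ 3. (This is only a lower bound: in general the CP rank may exceed every unfolding rank, so we still need to exhibit 3 rank-1 terms summing to T.)
Upper bound: T is a sum of 3 rank-1 terms, T = [0, 1] (x) [1, -2, 0] (x) [0, -1, 1] + [1, 0] (x) [1, 0, 0] (x) [8, -8, 0] + [2, -1] (x) [1, 2, -2] (x) [-1, 0, -2] (written with every a and b primitive with positive leading entry and the scale carried by c; CP decompositions are not unique, and this one is verified by expanding entrywise), so rank(T) ≤ 3.
These bounds meet, so rank(T) = 3.
Check entry T[2,3,2] = 0: (1)·(0)·(-1) + (0)·(0)·(-8) + (-1)·(-2)·(0) = 0.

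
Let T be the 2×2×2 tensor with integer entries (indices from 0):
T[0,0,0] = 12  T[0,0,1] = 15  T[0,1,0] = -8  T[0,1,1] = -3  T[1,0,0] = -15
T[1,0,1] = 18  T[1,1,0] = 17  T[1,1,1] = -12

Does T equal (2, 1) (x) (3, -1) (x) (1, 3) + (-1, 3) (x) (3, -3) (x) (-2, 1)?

Reconstruct entrywise from the claimed factors. For example, T[1,1,0] = 17 and Σₗ aₗ[1]bₗ[1]cₗ[0] = (1)·(-1)·(1) + (3)·(-3)·(-2) = 17; checking all 8 entries, every one matches. The claim holds.

Yes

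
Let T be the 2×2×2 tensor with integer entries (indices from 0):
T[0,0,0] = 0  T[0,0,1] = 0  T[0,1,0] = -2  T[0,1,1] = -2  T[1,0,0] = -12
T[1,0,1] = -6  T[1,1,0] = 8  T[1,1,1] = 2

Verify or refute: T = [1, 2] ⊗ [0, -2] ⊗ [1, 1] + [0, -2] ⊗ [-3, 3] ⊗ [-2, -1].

Reconstruct entrywise from the claimed factors. For example, T[0,1,0] = -2 and Σₗ aₗ[0]bₗ[1]cₗ[0] = (1)·(-2)·(1) + (0)·(3)·(-2) = -2; checking all 8 entries, every one matches. The claim holds.

Yes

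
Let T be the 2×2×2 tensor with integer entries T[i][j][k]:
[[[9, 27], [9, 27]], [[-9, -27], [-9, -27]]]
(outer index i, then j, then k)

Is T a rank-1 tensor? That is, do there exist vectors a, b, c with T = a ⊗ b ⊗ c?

Yes

If T = a ⊗ b ⊗ c then every fibre of T is a multiple of the corresponding factor, so read the factors off the fibres through the nonzero entry T[0,0,0] = 9.
The mode-1 fibre T[:,0,0] = [9, -9] gives a = [1, -1] (primitive direction); the mode-2 fibre T[0,:,0] = [9, 9] gives b = [1, 1]; then c[k] = T[0,0,k] / (a[0]·b[0]) = [9, 27] / 1 = [9, 27].
Expanding [1, -1] ⊗ [1, 1] ⊗ [9, 27] reproduces all 8 entries of T, so T = [1, -1] ⊗ [1, 1] ⊗ [9, 27] and rank(T) ≤ 1.
Equivalently every frontal slice T[:,:,k] is c[k] times the rank-1 matrix [1, -1] ⊗ [1, 1]. So T has rank 1 (it is nonzero).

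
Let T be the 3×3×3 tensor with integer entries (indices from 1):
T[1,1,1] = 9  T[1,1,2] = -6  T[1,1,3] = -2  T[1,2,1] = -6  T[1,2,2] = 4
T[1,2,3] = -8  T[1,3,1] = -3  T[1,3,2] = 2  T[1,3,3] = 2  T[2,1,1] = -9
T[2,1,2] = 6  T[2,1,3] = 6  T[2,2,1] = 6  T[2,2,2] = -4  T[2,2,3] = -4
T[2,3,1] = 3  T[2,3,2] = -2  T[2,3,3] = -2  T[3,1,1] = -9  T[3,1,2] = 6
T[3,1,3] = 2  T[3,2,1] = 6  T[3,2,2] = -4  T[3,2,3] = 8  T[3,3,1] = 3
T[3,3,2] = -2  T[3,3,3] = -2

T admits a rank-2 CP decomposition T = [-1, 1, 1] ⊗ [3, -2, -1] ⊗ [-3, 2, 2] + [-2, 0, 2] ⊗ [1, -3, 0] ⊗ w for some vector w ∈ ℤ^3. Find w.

Subtract the known terms from T to get the rank-1 residual R = [-2, 0, 2] ⊗ [1, -3, 0] ⊗ w, so R[i,j,k] = a[i]·b[j]·w[k]. Pick indices with nonzero a[1]·b[1] = (-2)·(1) = -2. Only the fibre through (1,1,·) is needed: R[1,1,:] = T[1,1,:] − Σₗ aₗ[1]bₗ[1]cₗ = [9, -6, -2] − (-1)·(3)·[-3, 2, 2] = [0, 0, 4]. Then w[k] = R[1,1,k] / -2 for each k, giving w = [0, 0, 4] / -2 = [0, 0, -2].

w = [0, 0, -2]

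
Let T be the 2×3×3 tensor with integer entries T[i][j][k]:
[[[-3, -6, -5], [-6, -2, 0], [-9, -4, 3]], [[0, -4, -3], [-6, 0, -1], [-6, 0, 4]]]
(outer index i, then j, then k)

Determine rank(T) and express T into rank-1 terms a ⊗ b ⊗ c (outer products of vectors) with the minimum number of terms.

Lower bound: the mode-3 unfolding of T (rows indexed by k, columns by (i,j) = (0,0), (0,1), (0,2), (1,0), (1,1), (1,2)) is [[-3, -6, -9, 0, -6, -6], [-6, -2, -4, -4, 0, 0], [-5, 0, 3, -3, -1, 4]].
There the 3×3 minor on rows k ∈ {0, 1, 2}, columns (i,j) ∈ {(0,0), (0,1), (0,2)} is det [[-3, -6, -9], [-6, -2, -4], [-5, 0, 3]] = -120 ≠ 0, so this unfolding has rank ≥ 3; CP rank is at least every unfolding rank, so rank(T) ≥ 3. (Flattening ranks never certify an upper bound on CP rank; for that we must actually write T with 3 rank-1 terms.)
Upper bound: T is a sum of 3 rank-1 terms, T = (1, 1) ⊗ (1, -1, -2) ⊗ (0, -2, -4) + (1, 2) ⊗ (1, -2, -1) ⊗ (1, 0, 1) + (2, 1) ⊗ (1, 1, 2) ⊗ (-2, -2, -1) (one valid choice — decompositions are not unique — normalised so each a, b is primitive with positive first nonzero entry; check it by expanding all entries), so rank(T) ≤ 3.
These bounds meet, so rank(T) = 3.

rank(T) = 3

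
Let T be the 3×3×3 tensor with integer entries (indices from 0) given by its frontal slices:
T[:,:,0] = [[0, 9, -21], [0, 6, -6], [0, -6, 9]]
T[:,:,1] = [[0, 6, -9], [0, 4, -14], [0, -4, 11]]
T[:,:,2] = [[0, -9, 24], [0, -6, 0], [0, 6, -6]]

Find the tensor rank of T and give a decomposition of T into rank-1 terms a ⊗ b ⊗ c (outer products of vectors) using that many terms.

rank(T) = 2

Lower bound: the mode-2 unfolding of T (rows indexed by j, columns by (i,k) = (0,0), (0,1), (0,2), (1,0), (1,1), (1,2), (2,0), (2,1), (2,2)) is [[0, 0, 0, 0, 0, 0, 0, 0, 0], [9, 6, -9, 6, 4, -6, -6, -4, 6], [-21, -9, 24, -6, -14, 0, 9, 11, -6]].
There the 2×2 minor on rows j ∈ {1, 2}, columns (i,k) ∈ {(0,0), (0,1)} is det [[9, 6], [-21, -9]] = 45 ≠ 0, so this unfolding has rank ≥ 2; CP rank is at least every unfolding rank, so rank(T) ≥ 2. (Unfolding ranks only ever bound the CP rank from below — rank(T) can be strictly larger than all of them — so the matching upper bound has to come from an explicit 2-term decomposition.)
Upper bound — finding two terms. Write S_k = T[:,:,k] for the frontal slices: S₀ = [[0, 9, -21], [0, 6, -6], [0, -6, 9]], S₁ = [[0, 6, -9], [0, 4, -14], [0, -4, 11]], S₂ = [[0, -9, 24], [0, -6, 0], [0, 6, -6]].
If T = a₁ ⊗ b₁ ⊗ c₁ + a₂ ⊗ b₂ ⊗ c₂ then each S_k = c₁[k]·a₁b₁ᵀ + c₂[k]·a₂b₂ᵀ. S₀ and S₁ are linearly independent, so a₁b₁ᵀ and a₂b₂ᵀ must span the same plane of matrices: they are the rank-1 matrices of the form x·S₀ + y·S₁.
The 2×2 minor of x·S₀ + y·S₁ on rows {0,1}, columns {1,2} is 72·x² − 24·xy − 48·y² = 24·(3·x + 2·y)(x − y), vanishing at (x:y) = (2:-3) and (1:1).
M₁ = 2·S₀ − 3·S₁ = [[0, 0, -15], [0, 0, 30], [0, 0, -15]] = (-15)·[1, -2, 1][0, 0, 1]ᵀ and M₂ = S₀ + S₁ = [[0, 15, -30], [0, 10, -20], [0, -10, 20]] = 5·[3, 2, -2][0, 1, -2]ᵀ, so take a₁ = [1, -2, 1], b₁ = [0, 0, 1], a₂ = [3, 2, -2], b₂ = [0, 1, -2].
Each slice is an integer combination of E₁ = a₁b₁ᵀ and E₂ = a₂b₂ᵀ: S₀ = −3·E₁ + 3·E₂, S₁ = 3·E₁ + 2·E₂, S₂ = 6·E₁ − 3·E₂; reading off coefficients, c₁ = [-3, 3, 6] and c₂ = [3, 2, -3].
Hence T = [1, -2, 1] ⊗ [0, 0, 1] ⊗ [-3, 3, 6] + [3, 2, -2] ⊗ [0, 1, -2] ⊗ [3, 2, -3], so rank(T) ≤ 2.
These bounds meet, so rank(T) = 2.
Check entry T[2,2,0] = 9: (1)·(1)·(-3) + (-2)·(-2)·(3) = 9.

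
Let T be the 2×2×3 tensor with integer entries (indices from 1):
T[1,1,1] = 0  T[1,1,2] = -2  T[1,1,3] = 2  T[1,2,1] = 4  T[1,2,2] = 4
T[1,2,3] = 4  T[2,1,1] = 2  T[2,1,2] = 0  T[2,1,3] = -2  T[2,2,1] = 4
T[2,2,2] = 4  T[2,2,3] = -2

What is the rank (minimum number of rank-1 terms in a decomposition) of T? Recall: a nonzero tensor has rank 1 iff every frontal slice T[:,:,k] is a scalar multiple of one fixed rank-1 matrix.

3

Lower bound: the mode-3 unfolding of T (rows indexed by k, columns by (i,j) = (1,1), (1,2), (2,1), (2,2)) is [[0, 4, 2, 4], [-2, 4, 0, 4], [2, 4, -2, -2]].
There the 3×3 minor on rows k ∈ {1, 2, 3}, columns (i,j) ∈ {(1,1), (1,2), (2,1)} is det [[0, 4, 2], [-2, 4, 0], [2, 4, -2]] = -48 ≠ 0, so this unfolding has rank ≥ 3; CP rank is at least every unfolding rank, so rank(T) ≥ 3. (This is only a lower bound: in general the CP rank may exceed every unfolding rank, so we still need to exhibit 3 rank-1 terms summing to T.)
Upper bound: T is a sum of 3 rank-1 terms, T = [0, 1] ⊗ [1, 1] ⊗ [2, 2, -4] + [1, 1] ⊗ [1, 0] ⊗ [0, -2, 2] + [2, 1] ⊗ [0, 1] ⊗ [2, 2, 2] (one valid choice — decompositions are not unique — normalised so each a, b is primitive with positive first nonzero entry; check it by expanding all entries), so rank(T) ≤ 3.
These bounds meet, so rank(T) = 3.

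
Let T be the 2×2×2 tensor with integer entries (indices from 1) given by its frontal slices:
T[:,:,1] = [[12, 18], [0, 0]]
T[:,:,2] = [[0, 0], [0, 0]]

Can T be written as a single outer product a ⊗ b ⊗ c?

The mode-1 fibre T[:,1,1] = [12, 0] gives a = [1, 0] (primitive direction); the mode-2 fibre T[1,:,1] = [12, 18] gives b = [2, 3]; then c[k] = T[1,1,k] / (a[1]·b[1]) = [12, 0] / 2 = [6, 0].
Expanding [1, 0] ⊗ [2, 3] ⊗ [6, 0] reproduces all 8 entries of T, so T = [1, 0] ⊗ [2, 3] ⊗ [6, 0] and rank(T) ≤ 1.
Equivalently every frontal slice T[:,:,k] is c[k] times the rank-1 matrix [1, 0] ⊗ [2, 3]. So T has rank 1 (it is nonzero).

Yes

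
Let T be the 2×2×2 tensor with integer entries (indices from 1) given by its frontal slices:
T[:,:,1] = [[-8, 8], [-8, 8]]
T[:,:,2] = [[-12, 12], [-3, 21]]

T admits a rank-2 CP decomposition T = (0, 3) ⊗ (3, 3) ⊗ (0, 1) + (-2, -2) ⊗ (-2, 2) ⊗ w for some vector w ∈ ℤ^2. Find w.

Subtract the known terms from T to get the rank-1 residual R = (-2, -2) ⊗ (-2, 2) ⊗ w, so R[i,j,k] = a[i]·b[j]·w[k]. Pick indices with nonzero a[1]·b[1] = (-2)·(-2) = 4. Only the fibre through (1,1,·) is needed: R[1,1,:] = T[1,1,:] − Σₗ aₗ[1]bₗ[1]cₗ = [-8, -12] − (0)·(3)·(0, 1) = [-8, -12]. Then w[k] = R[1,1,k] / 4 for each k, giving w = [-8, -12] / 4 = (-2, -3).

w = (-2, -3)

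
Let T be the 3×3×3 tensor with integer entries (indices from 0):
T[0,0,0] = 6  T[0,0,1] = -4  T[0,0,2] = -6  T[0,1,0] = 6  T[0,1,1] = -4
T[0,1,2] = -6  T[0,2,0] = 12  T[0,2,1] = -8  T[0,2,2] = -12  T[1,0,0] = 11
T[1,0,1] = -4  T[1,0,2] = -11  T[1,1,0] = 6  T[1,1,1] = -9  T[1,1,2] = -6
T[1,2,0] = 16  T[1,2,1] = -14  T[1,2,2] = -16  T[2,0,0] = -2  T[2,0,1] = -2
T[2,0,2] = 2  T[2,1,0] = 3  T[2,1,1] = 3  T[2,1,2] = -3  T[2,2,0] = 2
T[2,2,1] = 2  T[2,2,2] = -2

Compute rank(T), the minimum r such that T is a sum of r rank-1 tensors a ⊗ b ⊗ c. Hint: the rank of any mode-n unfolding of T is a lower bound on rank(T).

Lower bound: the mode-3 unfolding of T (rows indexed by k, columns by (i,j) = (0,0), (0,1), (0,2), (1,0), (1,1), (1,2), (2,0), (2,1), (2,2)) is [[6, 6, 12, 11, 6, 16, -2, 3, 2], [-4, -4, -8, -4, -9, -14, -2, 3, 2], [-6, -6, -12, -11, -6, -16, 2, -3, -2]].
There the 2×2 minor on rows k ∈ {0, 1}, columns (i,j) ∈ {(0,0), (1,0)} is det [[6, 11], [-4, -4]] = 20 ≠ 0, so this unfolding has rank ≥ 2; CP rank is at least every unfolding rank, so rank(T) ≥ 2. (Flattening ranks never certify an upper bound on CP rank; for that we must actually write T with 2 rank-1 terms.)
Upper bound — finding two terms. Write S_k = T[:,:,k] for the frontal slices: S₀ = [[6, 6, 12], [11, 6, 16], [-2, 3, 2]], S₁ = [[-4, -4, -8], [-4, -9, -14], [-2, 3, 2]], S₂ = [[-6, -6, -12], [-11, -6, -16], [2, -3, -2]].
If T = a₁ ⊗ b₁ ⊗ c₁ + a₂ ⊗ b₂ ⊗ c₂ then each S_k = c₁[k]·a₁b₁ᵀ + c₂[k]·a₂b₂ᵀ. S₀ and S₁ are linearly independent, so a₁b₁ᵀ and a₂b₂ᵀ must span the same plane of matrices: they are the rank-1 matrices of the form x·S₀ + y·S₁.
The 2×2 minor of x·S₀ + y·S₁ on rows {0,1}, columns {0,1} is −30·x² − 10·xy + 20·y² = (-10)·(3·x − 2·y)(x + y), vanishing at (x:y) = (2:3) and (1:-1).
M₁ = 2·S₀ + 3·S₁ = [[0, 0, 0], [10, -15, -10], [-10, 15, 10]] = 5·[0, 1, -1][2, -3, -2]ᵀ and M₂ = S₀ − S₁ = [[10, 10, 20], [15, 15, 30], [0, 0, 0]] = 5·[2, 3, 0][1, 1, 2]ᵀ, so take a₁ = [0, 1, -1], b₁ = [2, -3, -2], a₂ = [2, 3, 0], b₂ = [1, 1, 2].
Each slice is an integer combination of E₁ = a₁b₁ᵀ and E₂ = a₂b₂ᵀ: S₀ = E₁ + 3·E₂, S₁ = E₁ − 2·E₂, S₂ = −E₁ − 3·E₂; reading off coefficients, c₁ = [1, 1, -1] and c₂ = [3, -2, -3].
Hence T = [0, 1, -1] ⊗ [2, -3, -2] ⊗ [1, 1, -1] + [2, 3, 0] ⊗ [1, 1, 2] ⊗ [3, -2, -3], so rank(T) ≤ 2.
These bounds meet, so rank(T) = 2.
Check entry T[2,0,2] = 2: (-1)·(2)·(-1) + (0)·(1)·(-3) = 2.

2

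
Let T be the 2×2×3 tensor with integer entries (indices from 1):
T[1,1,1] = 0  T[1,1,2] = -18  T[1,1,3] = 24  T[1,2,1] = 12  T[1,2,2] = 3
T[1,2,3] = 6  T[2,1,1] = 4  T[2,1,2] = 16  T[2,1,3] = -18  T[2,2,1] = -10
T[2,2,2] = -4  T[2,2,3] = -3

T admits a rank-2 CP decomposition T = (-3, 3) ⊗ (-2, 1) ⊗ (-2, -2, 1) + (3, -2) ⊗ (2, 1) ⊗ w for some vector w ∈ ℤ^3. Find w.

Subtract the known terms from T to get the rank-1 residual R = (3, -2) ⊗ (2, 1) ⊗ w, so R[i,j,k] = a[i]·b[j]·w[k]. Pick indices with nonzero a[1]·b[1] = (3)·(2) = 6. Only the fibre through (1,1,·) is needed: R[1,1,:] = T[1,1,:] − Σₗ aₗ[1]bₗ[1]cₗ = [0, -18, 24] − (-3)·(-2)·(-2, -2, 1) = [12, -6, 18]. Then w[k] = R[1,1,k] / 6 for each k, giving w = [12, -6, 18] / 6 = (2, -1, 3).

w = (2, -1, 3)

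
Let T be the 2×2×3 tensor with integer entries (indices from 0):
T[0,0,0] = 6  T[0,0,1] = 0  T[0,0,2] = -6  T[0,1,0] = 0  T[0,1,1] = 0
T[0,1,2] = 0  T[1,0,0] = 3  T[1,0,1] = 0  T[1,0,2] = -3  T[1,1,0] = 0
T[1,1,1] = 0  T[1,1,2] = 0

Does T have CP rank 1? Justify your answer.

Yes

If T = a (x) b (x) c then every fibre of T is a multiple of the corresponding factor, so read the factors off the fibres through the nonzero entry T[0,0,0] = 6.
The mode-1 fibre T[:,0,0] = [6, 3] gives a = [2, 1] (primitive direction); the mode-2 fibre T[0,:,0] = [6, 0] gives b = [1, 0]; then c[k] = T[0,0,k] / (a[0]·b[0]) = [6, 0, -6] / 2 = [3, 0, -3].
Expanding [2, 1] (x) [1, 0] (x) [3, 0, -3] reproduces all 12 entries of T, so T = [2, 1] (x) [1, 0] (x) [3, 0, -3] and rank(T) ≤ 1.
Equivalently every frontal slice T[:,:,k] is c[k] times the rank-1 matrix [2, 1] (x) [1, 0]. So T has rank 1 (it is nonzero).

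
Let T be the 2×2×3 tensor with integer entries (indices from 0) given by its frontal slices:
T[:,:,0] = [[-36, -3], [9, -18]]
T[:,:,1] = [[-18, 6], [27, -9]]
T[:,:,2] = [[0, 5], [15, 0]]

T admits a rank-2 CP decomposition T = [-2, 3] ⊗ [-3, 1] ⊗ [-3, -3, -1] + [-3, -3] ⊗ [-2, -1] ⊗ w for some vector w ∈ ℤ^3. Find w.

Subtract the known terms from T to get the rank-1 residual R = [-3, -3] ⊗ [-2, -1] ⊗ w, so R[i,j,k] = a[i]·b[j]·w[k]. Pick indices with nonzero a[0]·b[0] = (-3)·(-2) = 6. Only the fibre through (0,0,·) is needed: R[0,0,:] = T[0,0,:] − Σₗ aₗ[0]bₗ[0]cₗ = [-36, -18, 0] − (-2)·(-3)·[-3, -3, -1] = [-18, 0, 6]. Then w[k] = R[0,0,k] / 6 for each k, giving w = [-18, 0, 6] / 6 = [-3, 0, 1].

w = [-3, 0, 1]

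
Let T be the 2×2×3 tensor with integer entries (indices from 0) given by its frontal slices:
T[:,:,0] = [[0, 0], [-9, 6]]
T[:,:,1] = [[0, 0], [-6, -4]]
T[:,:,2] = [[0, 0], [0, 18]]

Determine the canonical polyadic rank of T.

Lower bound: the mode-3 unfolding of T (rows indexed by k, columns by (i,j) = (0,0), (0,1), (1,0), (1,1)) is [[0, 0, -9, 6], [0, 0, -6, -4], [0, 0, 0, 18]].
There the 2×2 minor on rows k ∈ {0, 1}, columns (i,j) ∈ {(1,0), (1,1)} is det [[-9, 6], [-6, -4]] = 72 ≠ 0, so this unfolding has rank ≥ 2; CP rank is at least every unfolding rank, so rank(T) ≥ 2. (This is only a lower bound: in general the CP rank may exceed every unfolding rank, so we still need to exhibit 2 rank-1 terms summing to T.)
Upper bound — finding two terms. Every mode-1 slice of T is a multiple of one matrix: T[i,:,:] = a[i]·M with a = (0, 1) and M = [[-9, -6, 0], [6, -4, 18]] (rows indexed by j, columns by k). So it suffices to write M as a sum of two rank-1 matrices.
Splitting M by its rows (j = 0, 1), M = (1, 0)(-9, -6, 0)ᵀ + (0, 1)(6, -4, 18)ᵀ.
Hence T = (0, 1) ⊗ (1, 0) ⊗ (-9, -6, 0) + (0, 1) ⊗ (0, 1) ⊗ (6, -4, 18), so rank(T) ≤ 2.
These bounds meet, so rank(T) = 2.

2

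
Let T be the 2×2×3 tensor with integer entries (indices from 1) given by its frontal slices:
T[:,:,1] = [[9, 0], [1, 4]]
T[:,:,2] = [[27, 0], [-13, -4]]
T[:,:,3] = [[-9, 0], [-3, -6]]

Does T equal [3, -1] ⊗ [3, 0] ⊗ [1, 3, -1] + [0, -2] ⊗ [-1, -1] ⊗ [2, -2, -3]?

Yes

Reconstruct entrywise from the claimed factors. For example, T[2,2,3] = -6 and Σₗ aₗ[2]bₗ[2]cₗ[3] = (-1)·(0)·(-1) + (-2)·(-1)·(-3) = -6; checking all 12 entries, every one matches. The claim holds.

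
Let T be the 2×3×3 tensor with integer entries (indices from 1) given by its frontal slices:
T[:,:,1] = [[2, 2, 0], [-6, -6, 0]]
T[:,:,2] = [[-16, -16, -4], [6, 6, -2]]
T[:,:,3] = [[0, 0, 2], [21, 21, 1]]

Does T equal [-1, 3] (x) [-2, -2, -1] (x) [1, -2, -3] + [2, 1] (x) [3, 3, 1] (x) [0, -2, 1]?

Reconstruct entry (1,3,1) from the claimed factors: Σₗ aₗ[1]bₗ[3]cₗ[1] = (-1)·(-1)·(1) + (2)·(1)·(0) = 1, but T[1,3,1] = 0. The claim is false.

No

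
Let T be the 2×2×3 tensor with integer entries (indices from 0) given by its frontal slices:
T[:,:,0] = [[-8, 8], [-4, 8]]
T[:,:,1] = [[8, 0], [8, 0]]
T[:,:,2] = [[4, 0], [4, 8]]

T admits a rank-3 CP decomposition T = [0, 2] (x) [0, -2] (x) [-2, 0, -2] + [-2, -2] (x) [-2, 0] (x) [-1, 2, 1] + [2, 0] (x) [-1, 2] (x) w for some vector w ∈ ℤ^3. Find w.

Subtract the known terms from T to get the rank-1 residual R = [2, 0] (x) [-1, 2] (x) w, so R[i,j,k] = a[i]·b[j]·w[k]. Pick indices with nonzero a[0]·b[0] = (2)·(-1) = -2. Only the fibre through (0,0,·) is needed: R[0,0,:] = T[0,0,:] − Σₗ aₗ[0]bₗ[0]cₗ = [-8, 8, 4] − (0)·(0)·[-2, 0, -2] − (-2)·(-2)·[-1, 2, 1] = [-4, 0, 0]. Then w[k] = R[0,0,k] / -2 for each k, giving w = [-4, 0, 0] / -2 = [2, 0, 0].

w = [2, 0, 0]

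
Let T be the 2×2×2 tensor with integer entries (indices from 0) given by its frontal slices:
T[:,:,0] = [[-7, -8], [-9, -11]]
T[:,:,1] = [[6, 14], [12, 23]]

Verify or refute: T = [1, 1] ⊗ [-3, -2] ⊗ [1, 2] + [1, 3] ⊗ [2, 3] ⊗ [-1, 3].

Reconstruct entry (0,0,0) from the claimed factors: Σₗ aₗ[0]bₗ[0]cₗ[0] = (1)·(-3)·(1) + (1)·(2)·(-1) = -5, but T[0,0,0] = -7. The claim is false.

No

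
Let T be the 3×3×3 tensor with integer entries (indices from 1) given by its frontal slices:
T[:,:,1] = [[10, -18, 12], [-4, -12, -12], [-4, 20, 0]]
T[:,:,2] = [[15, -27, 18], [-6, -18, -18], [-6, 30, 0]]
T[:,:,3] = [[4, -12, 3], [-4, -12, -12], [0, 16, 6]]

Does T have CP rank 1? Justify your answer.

The mode-3 unfolding of T (rows indexed by k, columns by (i,j) = (1,1), (1,2), (1,3), (2,1), (2,2), (2,3), (3,1), (3,2), (3,3)) is [[10, -18, 12, -4, -12, -12, -4, 20, 0], [15, -27, 18, -6, -18, -18, -6, 30, 0], [4, -12, 3, -4, -12, -12, 0, 16, 6]].
There the 2×2 minor on rows k ∈ {1, 3}, columns (i,j) ∈ {(1,1), (1,2)} is det [[10, -18], [4, -12]] = -48 ≠ 0, so this unfolding has rank ≥ 2; CP rank is at least every unfolding rank, so rank(T) ≥ 2.
In particular rank(T) ≥ 2 > 1, so T is not rank-1.

No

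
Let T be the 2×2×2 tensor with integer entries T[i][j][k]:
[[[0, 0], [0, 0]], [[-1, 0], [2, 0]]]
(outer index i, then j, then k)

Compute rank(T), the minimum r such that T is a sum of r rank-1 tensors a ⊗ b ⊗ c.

Lower bound: T ≠ 0 (e.g. T[1,0,0] = -1), so rank(T) ≥ 1.
Upper bound: the mode-1 fibre T[:,0,0] = [0, -1] gives a = [0, 1] (primitive direction); the mode-2 fibre T[1,:,0] = [-1, 2] gives b = [1, -2]; then c[k] = T[1,0,k] / (a[1]·b[0]) = [-1, 0] / 1 = [-1, 0].
Expanding [0, 1] ⊗ [1, -2] ⊗ [-1, 0] reproduces all 8 entries of T, so T = [0, 1] ⊗ [1, -2] ⊗ [-1, 0] and rank(T) ≤ 1.
These bounds meet, so rank(T) = 1.

1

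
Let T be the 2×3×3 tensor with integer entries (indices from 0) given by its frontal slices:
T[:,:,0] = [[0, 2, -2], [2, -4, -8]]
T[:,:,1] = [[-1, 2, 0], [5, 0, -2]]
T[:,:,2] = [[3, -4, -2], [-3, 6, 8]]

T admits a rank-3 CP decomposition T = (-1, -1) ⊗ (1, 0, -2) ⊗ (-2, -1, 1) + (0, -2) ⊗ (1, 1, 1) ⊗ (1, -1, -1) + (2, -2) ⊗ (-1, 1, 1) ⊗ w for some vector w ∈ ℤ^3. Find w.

w = (1, 1, -2)

Subtract the known terms from T to get the rank-1 residual R = (2, -2) ⊗ (-1, 1, 1) ⊗ w, so R[i,j,k] = a[i]·b[j]·w[k]. Pick indices with nonzero a[0]·b[0] = (2)·(-1) = -2. Only the fibre through (0,0,·) is needed: R[0,0,:] = T[0,0,:] − Σₗ aₗ[0]bₗ[0]cₗ = [0, -1, 3] − (-1)·(1)·(-2, -1, 1) − (0)·(1)·(1, -1, -1) = [-2, -2, 4]. Then w[k] = R[0,0,k] / -2 for each k, giving w = [-2, -2, 4] / -2 = (1, 1, -2).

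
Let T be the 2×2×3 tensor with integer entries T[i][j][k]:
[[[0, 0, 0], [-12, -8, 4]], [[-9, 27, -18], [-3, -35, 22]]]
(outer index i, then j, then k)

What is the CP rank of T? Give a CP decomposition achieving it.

Lower bound: the mode-1 unfolding of T (rows indexed by i, columns by (j,k) = (0,0), (0,1), (0,2), (1,0), (1,1), (1,2)) is [[0, 0, 0, -12, -8, 4], [-9, 27, -18, -3, -35, 22]].
There the 2×2 minor on rows i ∈ {0, 1}, columns (j,k) ∈ {(0,0), (1,0)} is det [[0, -12], [-9, -3]] = -108 ≠ 0, so this unfolding has rank ≥ 2; CP rank is at least every unfolding rank, so rank(T) ≥ 2. (This is only a lower bound: in general the CP rank may exceed every unfolding rank, so we still need to exhibit 2 rank-1 terms summing to T.)
Upper bound — finding two terms. Write S_k = T[:,:,k] for the frontal slices: S₀ = [[0, -12], [-9, -3]], S₁ = [[0, -8], [27, -35]], S₂ = [[0, 4], [-18, 22]].
If T = a₁ (x) b₁ (x) c₁ + a₂ (x) b₂ (x) c₂ then each S_k = c₁[k]·a₁b₁ᵀ + c₂[k]·a₂b₂ᵀ. S₀ and S₁ are linearly independent, so a₁b₁ᵀ and a₂b₂ᵀ must span the same plane of matrices: they are the rank-1 matrices of the form x·S₀ + y·S₁.
det(x·S₀ + y·S₁) is −108·x² + 252·xy + 216·y² = (-36)·(x − 3·y)(3·x + 2·y), vanishing at (x:y) = (3:1) and (2:-3).
M₁ = 3·S₀ + S₁ = [[0, -44], [0, -44]] = (-44)·(1, 1)(0, 1)ᵀ and M₂ = 2·S₀ − 3·S₁ = [[0, 0], [-99, 99]] = (-99)·(0, 1)(1, -1)ᵀ, so take a₁ = (1, 1), b₁ = (0, 1), a₂ = (0, 1), b₂ = (1, -1).
Each slice is an integer combination of E₁ = a₁b₁ᵀ and E₂ = a₂b₂ᵀ: S₀ = −12·E₁ − 9·E₂, S₁ = −8·E₁ + 27·E₂, S₂ = 4·E₁ − 18·E₂; reading off coefficients, c₁ = (-12, -8, 4) and c₂ = (-9, 27, -18).
Hence T = (1, 1) (x) (0, 1) (x) (-12, -8, 4) + (0, 1) (x) (1, -1) (x) (-9, 27, -18), so rank(T) ≤ 2.
These bounds meet, so rank(T) = 2.
Check entry T[1,0,2] = -18: (1)·(0)·(4) + (1)·(1)·(-18) = -18.

rank(T) = 2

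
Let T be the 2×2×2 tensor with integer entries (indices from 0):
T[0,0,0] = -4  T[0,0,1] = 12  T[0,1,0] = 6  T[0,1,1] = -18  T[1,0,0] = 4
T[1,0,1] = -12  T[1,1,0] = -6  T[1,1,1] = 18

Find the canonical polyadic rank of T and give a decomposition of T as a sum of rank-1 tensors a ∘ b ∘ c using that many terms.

rank(T) = 1

Lower bound: T ≠ 0 (e.g. T[0,0,0] = -4), so rank(T) ≥ 1.
Upper bound: if T = a ∘ b ∘ c then every fibre of T is a multiple of the corresponding factor, so read the factors off the fibres through the nonzero entry T[0,0,0] = -4.
The mode-1 fibre T[:,0,0] = [-4, 4] gives a = [1, -1] (primitive direction); the mode-2 fibre T[0,:,0] = [-4, 6] gives b = [2, -3]; then c[k] = T[0,0,k] / (a[0]·b[0]) = [-4, 12] / 2 = [-2, 6].
Expanding [1, -1] ∘ [2, -3] ∘ [-2, 6] reproduces all 8 entries of T, so T = [1, -1] ∘ [2, -3] ∘ [-2, 6] and rank(T) ≤ 1.
These bounds meet, so rank(T) = 1.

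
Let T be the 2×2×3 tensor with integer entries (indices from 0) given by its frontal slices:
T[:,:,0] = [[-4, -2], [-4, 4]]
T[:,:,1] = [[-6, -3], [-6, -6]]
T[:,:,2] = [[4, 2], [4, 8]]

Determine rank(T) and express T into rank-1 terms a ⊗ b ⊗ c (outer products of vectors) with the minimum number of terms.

rank(T) = 2

Lower bound: the mode-1 unfolding of T (rows indexed by i, columns by (j,k) = (0,0), (0,1), (0,2), (1,0), (1,1), (1,2)) is [[-4, -6, 4, -2, -3, 2], [-4, -6, 4, 4, -6, 8]].
There the 2×2 minor on rows i ∈ {0, 1}, columns (j,k) ∈ {(0,0), (1,0)} is det [[-4, -2], [-4, 4]] = -24 ≠ 0, so this unfolding has rank ≥ 2; CP rank is at least every unfolding rank, so rank(T) ≥ 2. (Unfolding ranks only ever bound the CP rank from below — rank(T) can be strictly larger than all of them — so the matching upper bound has to come from an explicit 2-term decomposition.)
Upper bound — finding two terms. Write S_k = T[:,:,k] for the frontal slices: S₀ = [[-4, -2], [-4, 4]], S₁ = [[-6, -3], [-6, -6]], S₂ = [[4, 2], [4, 8]].
If T = a₁ ⊗ b₁ ⊗ c₁ + a₂ ⊗ b₂ ⊗ c₂ then each S_k = c₁[k]·a₁b₁ᵀ + c₂[k]·a₂b₂ᵀ. S₀ and S₁ are linearly independent, so a₁b₁ᵀ and a₂b₂ᵀ must span the same plane of matrices: they are the rank-1 matrices of the form x·S₀ + y·S₁.
det(x·S₀ + y·S₁) is −24·x² − 24·xy + 18·y² = (-6)·(2·x + 3·y)(2·x − y), vanishing at (x:y) = (3:-2) and (1:2).
M₁ = 3·S₀ − 2·S₁ = [[0, 0], [0, 24]] = 24·(0, 1)(0, 1)ᵀ and M₂ = S₀ + 2·S₁ = [[-16, -8], [-16, -8]] = (-8)·(1, 1)(2, 1)ᵀ, so take a₁ = (0, 1), b₁ = (0, 1), a₂ = (1, 1), b₂ = (2, 1).
Each slice is an integer combination of E₁ = a₁b₁ᵀ and E₂ = a₂b₂ᵀ: S₀ = 6·E₁ − 2·E₂, S₁ = −3·E₁ − 3·E₂, S₂ = 6·E₁ + 2·E₂; reading off coefficients, c₁ = (6, -3, 6) and c₂ = (-2, -3, 2).
Hence T = (0, 1) ⊗ (0, 1) ⊗ (6, -3, 6) + (1, 1) ⊗ (2, 1) ⊗ (-2, -3, 2), so rank(T) ≤ 2.
These bounds meet, so rank(T) = 2.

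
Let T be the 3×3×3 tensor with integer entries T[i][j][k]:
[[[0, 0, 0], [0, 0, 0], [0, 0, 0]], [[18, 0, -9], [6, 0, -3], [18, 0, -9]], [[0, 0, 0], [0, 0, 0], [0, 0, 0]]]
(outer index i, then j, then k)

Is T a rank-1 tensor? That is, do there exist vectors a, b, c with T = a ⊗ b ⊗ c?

Yes

If T = a ⊗ b ⊗ c then every fibre of T is a multiple of the corresponding factor, so read the factors off the fibres through the nonzero entry T[1,0,0] = 18.
The mode-1 fibre T[:,0,0] = [0, 18, 0] gives a = [0, 1, 0] (primitive direction); the mode-2 fibre T[1,:,0] = [18, 6, 18] gives b = [3, 1, 3]; then c[k] = T[1,0,k] / (a[1]·b[0]) = [18, 0, -9] / 3 = [6, 0, -3].
Expanding [0, 1, 0] ⊗ [3, 1, 3] ⊗ [6, 0, -3] reproduces all 27 entries of T, so T = [0, 1, 0] ⊗ [3, 1, 3] ⊗ [6, 0, -3] and rank(T) ≤ 1.
Equivalently every frontal slice T[:,:,k] is c[k] times the rank-1 matrix [0, 1, 0] ⊗ [3, 1, 3]. So T has rank 1 (it is nonzero).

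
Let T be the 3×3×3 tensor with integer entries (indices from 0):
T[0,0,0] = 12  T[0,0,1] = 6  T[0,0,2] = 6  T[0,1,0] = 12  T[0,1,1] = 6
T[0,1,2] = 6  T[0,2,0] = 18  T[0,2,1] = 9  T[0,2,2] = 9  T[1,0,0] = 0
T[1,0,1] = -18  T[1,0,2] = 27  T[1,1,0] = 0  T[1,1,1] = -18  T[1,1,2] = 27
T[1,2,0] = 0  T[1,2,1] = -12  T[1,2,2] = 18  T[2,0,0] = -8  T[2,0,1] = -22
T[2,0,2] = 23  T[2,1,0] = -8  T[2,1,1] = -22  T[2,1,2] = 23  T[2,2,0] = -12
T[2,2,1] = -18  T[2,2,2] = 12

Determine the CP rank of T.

Lower bound: the mode-2 unfolding of T (rows indexed by j, columns by (i,k) = (0,0), (0,1), (0,2), (1,0), (1,1), (1,2), (2,0), (2,1), (2,2)) is [[12, 6, 6, 0, -18, 27, -8, -22, 23], [12, 6, 6, 0, -18, 27, -8, -22, 23], [18, 9, 9, 0, -12, 18, -12, -18, 12]].
There the 2×2 minor on rows j ∈ {0, 2}, columns (i,k) ∈ {(0,0), (1,1)} is det [[12, -18], [18, -12]] = 180 ≠ 0, so this unfolding has rank ≥ 2; CP rank is at least every unfolding rank, so rank(T) ≥ 2. (Unfolding ranks only ever bound the CP rank from below — rank(T) can be strictly larger than all of them — so the matching upper bound has to come from an explicit 2-term decomposition.)
Upper bound — finding two terms. Write S_k = T[:,:,k] for the frontal slices: S₀ = [[12, 12, 18], [0, 0, 0], [-8, -8, -12]], S₁ = [[6, 6, 9], [-18, -18, -12], [-22, -22, -18]], S₂ = [[6, 6, 9], [27, 27, 18], [23, 23, 12]].
If T = a₁ ∘ b₁ ∘ c₁ + a₂ ∘ b₂ ∘ c₂ then each S_k = c₁[k]·a₁b₁ᵀ + c₂[k]·a₂b₂ᵀ. S₀ and S₁ are linearly independent, so a₁b₁ᵀ and a₂b₂ᵀ must span the same plane of matrices: they are the rank-1 matrices of the form x·S₀ + y·S₁.
The 2×2 minor of x·S₀ + y·S₁ on rows {0,1}, columns {0,2} is 180·xy + 90·y² = 90·(y)(2·x + y), vanishing at (x:y) = (1:0) and (1:-2).
M₁ = S₀ = [[12, 12, 18], [0, 0, 0], [-8, -8, -12]] = 2·(3, 0, -2)(2, 2, 3)ᵀ and M₂ = S₀ − 2·S₁ = [[0, 0, 0], [36, 36, 24], [36, 36, 24]] = 12·(0, 1, 1)(3, 3, 2)ᵀ, so take a₁ = (3, 0, -2), b₁ = (2, 2, 3), a₂ = (0, 1, 1), b₂ = (3, 3, 2).
Each slice is an integer combination of E₁ = a₁b₁ᵀ and E₂ = a₂b₂ᵀ: S₀ = 2·E₁, S₁ = E₁ − 6·E₂, S₂ = E₁ + 9·E₂; reading off coefficients, c₁ = (2, 1, 1) and c₂ = (0, -6, 9).
Hence T = (3, 0, -2) ∘ (2, 2, 3) ∘ (2, 1, 1) + (0, 1, 1) ∘ (3, 3, 2) ∘ (0, -6, 9), so rank(T) ≤ 2.
These bounds meet, so rank(T) = 2.
Check entry T[0,0,2] = 6: (3)·(2)·(1) + (0)·(3)·(9) = 6.

2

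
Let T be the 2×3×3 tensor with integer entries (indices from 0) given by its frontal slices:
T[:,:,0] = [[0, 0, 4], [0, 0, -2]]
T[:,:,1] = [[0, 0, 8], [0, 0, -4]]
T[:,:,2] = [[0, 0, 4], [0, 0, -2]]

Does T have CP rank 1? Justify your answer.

Yes

If T = a ⊗ b ⊗ c then every fibre of T is a multiple of the corresponding factor, so read the factors off the fibres through the nonzero entry T[0,2,0] = 4.
The mode-1 fibre T[:,2,0] = [4, -2] gives a = [2, -1] (primitive direction); the mode-2 fibre T[0,:,0] = [0, 0, 4] gives b = [0, 0, 1]; then c[k] = T[0,2,k] / (a[0]·b[2]) = [4, 8, 4] / 2 = [2, 4, 2].
Expanding [2, -1] ⊗ [0, 0, 1] ⊗ [2, 4, 2] reproduces all 18 entries of T, so T = [2, -1] ⊗ [0, 0, 1] ⊗ [2, 4, 2] and rank(T) ≤ 1.
Equivalently every frontal slice T[:,:,k] is c[k] times the rank-1 matrix [2, -1] ⊗ [0, 0, 1]. So T has rank 1 (it is nonzero).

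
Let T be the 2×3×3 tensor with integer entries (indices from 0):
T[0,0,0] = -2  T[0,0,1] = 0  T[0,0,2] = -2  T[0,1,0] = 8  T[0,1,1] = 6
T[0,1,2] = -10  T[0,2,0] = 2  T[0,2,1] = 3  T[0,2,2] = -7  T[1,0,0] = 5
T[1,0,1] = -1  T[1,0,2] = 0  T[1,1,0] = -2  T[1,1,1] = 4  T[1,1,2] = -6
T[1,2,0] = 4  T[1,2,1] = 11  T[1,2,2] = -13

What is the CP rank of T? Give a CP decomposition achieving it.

Lower bound: in the mode-3 unfolding of T (rows indexed by k, columns by (i,j)) the 3×3 minor on rows k ∈ {0, 1, 2}, columns (i,j) ∈ {(0,0), (0,1), (1,0)} is det [[-2, 8, 5], [0, 6, -1], [-2, -10, 0]] = 96 ≠ 0, so that unfolding has rank ≥ 3 and hence rank(T) ≥ 3 (CP rank is at least every unfolding rank, though it can be larger).
Upper bound: T is a sum of 3 rank-1 terms, T = [0, 1] ⊗ [1, -1, -2] ⊗ [0, -4, 4] + [1, -1] ⊗ [2, -2, 1] ⊗ [-2, -1, 1] + [2, 1] ⊗ [1, 2, 2] ⊗ [1, 1, -2] (written with every a and b primitive with positive leading entry and the scale carried by c; CP decompositions are not unique, and this one is verified by expanding entrywise), so rank(T) ≤ 3.
These bounds meet, so rank(T) = 3.

rank(T) = 3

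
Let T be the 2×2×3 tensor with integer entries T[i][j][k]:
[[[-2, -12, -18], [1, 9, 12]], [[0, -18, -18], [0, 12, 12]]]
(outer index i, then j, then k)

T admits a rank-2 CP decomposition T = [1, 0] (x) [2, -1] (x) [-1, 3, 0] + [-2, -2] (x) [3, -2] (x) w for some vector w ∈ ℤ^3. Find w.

Subtract the known terms from T to get the rank-1 residual R = [-2, -2] (x) [3, -2] (x) w, so R[i,j,k] = a[i]·b[j]·w[k]. Pick indices with nonzero a[0]·b[0] = (-2)·(3) = -6. Only the fibre through (0,0,·) is needed: R[0,0,:] = T[0,0,:] − Σₗ aₗ[0]bₗ[0]cₗ = [-2, -12, -18] − (1)·(2)·[-1, 3, 0] = [0, -18, -18]. Then w[k] = R[0,0,k] / -6 for each k, giving w = [0, -18, -18] / -6 = [0, 3, 3].

w = [0, 3, 3]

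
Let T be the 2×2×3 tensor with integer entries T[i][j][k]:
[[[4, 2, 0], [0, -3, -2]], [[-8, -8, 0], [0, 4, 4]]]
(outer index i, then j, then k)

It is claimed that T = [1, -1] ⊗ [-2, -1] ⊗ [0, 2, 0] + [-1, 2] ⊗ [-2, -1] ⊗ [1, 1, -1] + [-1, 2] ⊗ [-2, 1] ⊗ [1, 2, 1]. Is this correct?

Yes

Reconstruct entrywise from the claimed factors. For example, T[1,1,1] = 4 and Σₗ aₗ[1]bₗ[1]cₗ[1] = (-1)·(-1)·(2) + (2)·(-1)·(1) + (2)·(1)·(2) = 4; checking all 12 entries, every one matches. The claim holds.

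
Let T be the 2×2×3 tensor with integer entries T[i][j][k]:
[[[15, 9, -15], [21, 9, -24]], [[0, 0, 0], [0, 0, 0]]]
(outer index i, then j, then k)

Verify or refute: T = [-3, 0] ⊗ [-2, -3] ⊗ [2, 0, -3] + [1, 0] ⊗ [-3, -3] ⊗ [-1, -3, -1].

Yes

Reconstruct entrywise from the claimed factors. For example, T[0,1,0] = 21 and Σₗ aₗ[0]bₗ[1]cₗ[0] = (-3)·(-3)·(2) + (1)·(-3)·(-1) = 21; checking all 12 entries, every one matches. The claim holds.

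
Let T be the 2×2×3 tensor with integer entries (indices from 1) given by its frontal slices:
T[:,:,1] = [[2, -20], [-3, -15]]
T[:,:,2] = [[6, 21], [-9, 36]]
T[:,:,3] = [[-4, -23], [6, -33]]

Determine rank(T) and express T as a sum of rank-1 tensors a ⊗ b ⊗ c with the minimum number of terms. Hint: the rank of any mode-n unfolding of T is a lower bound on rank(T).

Lower bound: the mode-1 unfolding of T (rows indexed by i, columns by (j,k) = (1,1), (1,2), (1,3), (2,1), (2,2), (2,3)) is [[2, 6, -4, -20, 21, -23], [-3, -9, 6, -15, 36, -33]].
There the 2×2 minor on rows i ∈ {1, 2}, columns (j,k) ∈ {(1,1), (2,1)} is det [[2, -20], [-3, -15]] = -90 ≠ 0, so this unfolding has rank ≥ 2; CP rank is at least every unfolding rank, so rank(T) ≥ 2. (Unfolding ranks only ever bound the CP rank from below — rank(T) can be strictly larger than all of them — so the matching upper bound has to come from an explicit 2-term decomposition.)
Upper bound — finding two terms. Write S_k = T[:,:,k] for the frontal slices: S₁ = [[2, -20], [-3, -15]], S₂ = [[6, 21], [-9, 36]], S₃ = [[-4, -23], [6, -33]].
If T = a₁ ⊗ b₁ ⊗ c₁ + a₂ ⊗ b₂ ⊗ c₂ then each S_k = c₁[k]·a₁b₁ᵀ + c₂[k]·a₂b₂ᵀ. S₁ and S₂ are linearly independent, so a₁b₁ᵀ and a₂b₂ᵀ must span the same plane of matrices: they are the rank-1 matrices of the form x·S₁ + y·S₂.
det(x·S₁ + y·S₂) is −90·x² − 135·xy + 405·y² = (-45)·(2·x − 3·y)(x + 3·y), vanishing at (x:y) = (3:2) and (3:-1).
M₁ = 3·S₁ + 2·S₂ = [[18, -18], [-27, 27]] = 9·[2, -3][1, -1]ᵀ and M₂ = 3·S₁ − S₂ = [[0, -81], [0, -81]] = (-81)·[1, 1][0, 1]ᵀ, so take a₁ = [2, -3], b₁ = [1, -1], a₂ = [1, 1], b₂ = [0, 1].
Each slice is an integer combination of E₁ = a₁b₁ᵀ and E₂ = a₂b₂ᵀ: S₁ = E₁ − 18·E₂, S₂ = 3·E₁ + 27·E₂, S₃ = −2·E₁ − 27·E₂; reading off coefficients, c₁ = [1, 3, -2] and c₂ = [-18, 27, -27].
Hence T = [2, -3] ⊗ [1, -1] ⊗ [1, 3, -2] + [1, 1] ⊗ [0, 1] ⊗ [-18, 27, -27], so rank(T) ≤ 2.
These bounds meet, so rank(T) = 2.

rank(T) = 2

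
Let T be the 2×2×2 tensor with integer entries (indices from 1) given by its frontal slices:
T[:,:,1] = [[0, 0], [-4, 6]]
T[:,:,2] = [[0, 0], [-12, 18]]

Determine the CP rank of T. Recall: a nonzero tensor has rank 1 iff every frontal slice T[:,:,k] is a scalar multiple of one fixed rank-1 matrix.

Lower bound: T ≠ 0 (e.g. T[2,1,1] = -4), so rank(T) ≥ 1.
Upper bound: if T = a ⊗ b ⊗ c then every fibre of T is a multiple of the corresponding factor, so read the factors off the fibres through the nonzero entry T[2,1,1] = -4.
The mode-1 fibre T[:,1,1] = [0, -4] gives a = [0, 1] (primitive direction); the mode-2 fibre T[2,:,1] = [-4, 6] gives b = [2, -3]; then c[k] = T[2,1,k] / (a[2]·b[1]) = [-4, -12] / 2 = [-2, -6].
Expanding [0, 1] ⊗ [2, -3] ⊗ [-2, -6] reproduces all 8 entries of T, so T = [0, 1] ⊗ [2, -3] ⊗ [-2, -6] and rank(T) ≤ 1.
These bounds meet, so rank(T) = 1.
Check entry T[1,2,2] = 0: (0)·(-3)·(-6) = 0.

1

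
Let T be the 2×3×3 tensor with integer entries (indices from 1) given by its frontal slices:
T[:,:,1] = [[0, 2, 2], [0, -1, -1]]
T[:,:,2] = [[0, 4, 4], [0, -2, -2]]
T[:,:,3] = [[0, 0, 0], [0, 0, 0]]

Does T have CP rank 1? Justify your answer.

Yes

The mode-1 fibre T[:,2,1] = [2, -1] gives a = [2, -1] (primitive direction); the mode-2 fibre T[1,:,1] = [0, 2, 2] gives b = [0, 1, 1]; then c[k] = T[1,2,k] / (a[1]·b[2]) = [2, 4, 0] / 2 = [1, 2, 0].
Expanding [2, -1] ⊗ [0, 1, 1] ⊗ [1, 2, 0] reproduces all 18 entries of T, so T = [2, -1] ⊗ [0, 1, 1] ⊗ [1, 2, 0] and rank(T) ≤ 1.
Equivalently every frontal slice T[:,:,k] is c[k] times the rank-1 matrix [2, -1] ⊗ [0, 1, 1]. So T has rank 1 (it is nonzero).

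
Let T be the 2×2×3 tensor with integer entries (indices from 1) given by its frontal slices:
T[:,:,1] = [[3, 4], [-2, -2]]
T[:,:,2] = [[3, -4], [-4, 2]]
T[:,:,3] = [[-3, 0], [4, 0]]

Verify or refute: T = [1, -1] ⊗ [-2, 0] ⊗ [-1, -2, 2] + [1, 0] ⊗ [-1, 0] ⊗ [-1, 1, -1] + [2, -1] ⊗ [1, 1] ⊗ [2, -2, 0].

Reconstruct entry (1,1,1) from the claimed factors: Σₗ aₗ[1]bₗ[1]cₗ[1] = (1)·(-2)·(-1) + (1)·(-1)·(-1) + (2)·(1)·(2) = 7, but T[1,1,1] = 3. The claim is false.

No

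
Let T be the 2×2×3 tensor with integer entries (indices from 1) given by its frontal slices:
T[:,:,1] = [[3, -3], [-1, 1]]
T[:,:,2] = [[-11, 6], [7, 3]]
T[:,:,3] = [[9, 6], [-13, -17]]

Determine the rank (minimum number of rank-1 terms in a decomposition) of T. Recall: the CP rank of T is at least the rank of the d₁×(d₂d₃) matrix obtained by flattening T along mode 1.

Lower bound: the mode-2 unfolding of T (rows indexed by j, columns by (i,k) = (1,1), (1,2), (1,3), (2,1), (2,2), (2,3)) is [[3, -11, 9, -1, 7, -13], [-3, 6, 6, 1, 3, -17]].
There the 2×2 minor on rows j ∈ {1, 2}, columns (i,k) ∈ {(1,1), (1,2)} is det [[3, -11], [-3, 6]] = -15 ≠ 0, so this unfolding has rank ≥ 2; CP rank is at least every unfolding rank, so rank(T) ≥ 2. (Unfolding ranks only ever bound the CP rank from below — rank(T) can be strictly larger than all of them — so the matching upper bound has to come from an explicit 2-term decomposition.)
Upper bound — finding two terms. Write S_k = T[:,:,k] for the frontal slices: S₁ = [[3, -3], [-1, 1]], S₂ = [[-11, 6], [7, 3]], S₃ = [[9, 6], [-13, -17]].
If T = a₁ ⊗ b₁ ⊗ c₁ + a₂ ⊗ b₂ ⊗ c₂ then each S_k = c₁[k]·a₁b₁ᵀ + c₂[k]·a₂b₂ᵀ. S₁ and S₂ are linearly independent, so a₁b₁ᵀ and a₂b₂ᵀ must span the same plane of matrices: they are the rank-1 matrices of the form x·S₁ + y·S₂.
det(x·S₁ + y·S₂) is 25·xy − 75·y² = 25·(x − 3·y)(y), vanishing at (x:y) = (3:1) and (1:0).
M₁ = 3·S₁ + S₂ = [[-2, -3], [4, 6]] = −[1, -2][2, 3]ᵀ and M₂ = S₁ = [[3, -3], [-1, 1]] = [3, -1][1, -1]ᵀ, so take a₁ = [1, -2], b₁ = [2, 3], a₂ = [3, -1], b₂ = [1, -1].
Each slice is an integer combination of E₁ = a₁b₁ᵀ and E₂ = a₂b₂ᵀ: S₁ = E₂, S₂ = −E₁ − 3·E₂, S₃ = 3·E₁ + E₂; reading off coefficients, c₁ = [0, -1, 3] and c₂ = [1, -3, 1].
Hence T = [1, -2] ⊗ [2, 3] ⊗ [0, -1, 3] + [3, -1] ⊗ [1, -1] ⊗ [1, -3, 1], so rank(T) ≤ 2.
These bounds meet, so rank(T) = 2.
Check entry T[2,1,1] = -1: (-2)·(2)·(0) + (-1)·(1)·(1) = -1.

2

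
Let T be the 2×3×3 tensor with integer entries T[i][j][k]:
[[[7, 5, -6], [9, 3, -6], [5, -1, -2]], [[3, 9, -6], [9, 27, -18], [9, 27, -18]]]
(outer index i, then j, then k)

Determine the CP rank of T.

2

Lower bound: in the mode-3 unfolding of T (rows indexed by k, columns by (i,j)) the 2×2 minor on rows k ∈ {0, 1}, columns (i,j) ∈ {(0,0), (0,1)} is det [[7, 9], [5, 3]] = -24 ≠ 0, so that unfolding has rank ≥ 2 and hence rank(T) ≥ 2 (CP rank is at least every unfolding rank, though it can be larger).
Upper bound: with S_k = T[:,:,k], the two rank-1 terms a₁b₁ᵀ, a₂b₂ᵀ are the rank-1 members of the pencil x·S₀ + y·S₁.
The 2×2 minor of x·S₀ + y·S₁ on rows {0,1}, columns {0,1} is 36·x² + 144·xy + 108·y² = 36·(x + 3·y)(x + y), vanishing at (x:y) = (3:-1) and (1:-1).
M₁ = 3·S₀ − S₁ = [[16, 24, 16], [0, 0, 0]] = 8·[1, 0][2, 3, 2]ᵀ and M₂ = S₀ − S₁ = [[2, 6, 6], [-6, -18, -18]] = 2·[1, -3][1, 3, 3]ᵀ, so take a₁ = [1, 0], b₁ = [2, 3, 2], a₂ = [1, -3], b₂ = [1, 3, 3].
Each slice is an integer combination of E₁ = a₁b₁ᵀ and E₂ = a₂b₂ᵀ: S₀ = 4·E₁ − E₂, S₁ = 4·E₁ − 3·E₂, S₂ = −4·E₁ + 2·E₂; reading off coefficients, c₁ = [4, 4, -4] and c₂ = [-1, -3, 2].
Hence T = [1, 0] ⊗ [2, 3, 2] ⊗ [4, 4, -4] + [1, -3] ⊗ [1, 3, 3] ⊗ [-1, -3, 2], so rank(T) ≤ 2.
These bounds meet, so rank(T) = 2.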